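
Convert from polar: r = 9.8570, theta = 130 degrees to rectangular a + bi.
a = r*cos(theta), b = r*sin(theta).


a = 9.8570*cos(130°) = 9.8570*(-0.64279) = -6.3360
b = 9.8570*sin(130°) = 9.8570*0.76604 = 7.5509

-6.3360 + 7.5509i


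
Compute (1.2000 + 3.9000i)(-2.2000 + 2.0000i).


Real = 1.2*(-2.2) - 3.9*2 = -2.64 - 7.8 = -10.44
Imag = 1.2*2 - (2.2)*3.9 = 2.4 - (8.58) = -6.18

-10.4400 - 6.1800i


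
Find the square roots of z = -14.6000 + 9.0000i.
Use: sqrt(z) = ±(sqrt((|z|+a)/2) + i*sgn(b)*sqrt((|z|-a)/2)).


|z| = sqrt(213.16+81) = 17.1511
sqrt((|z|+a)/2) = sqrt((17.1511+(-14.6))/2) = sqrt(1.2755) = 1.1294
sqrt((|z|-a)/2) = sqrt((17.1511-(-14.6))/2) = sqrt(15.8755) = 3.9844

±(1.1294 + 3.9844i) i.e. 1.1294 + 3.9844i and -1.1294 - 3.9844i


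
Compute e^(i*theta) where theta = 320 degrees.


cos(320°) = 0.7660
sin(320°) = -0.6428

e^(i*320°) = 0.7660 - 0.6428i


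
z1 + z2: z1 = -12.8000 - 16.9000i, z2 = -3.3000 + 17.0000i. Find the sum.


Real: -12.8 - 3.3 = -16.1
Imag: -16.9 + 17 = 0.1

-16.1000 + 0.1000i


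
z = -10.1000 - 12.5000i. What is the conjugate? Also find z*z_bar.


z_bar = -10.1000 + 12.5000i
z*z_bar = (-10.1)^2 + (-12.5)^2 = 102.01 + 156.25 = 258.26

z_bar = -10.1000 + 12.5000i, z*z_bar = 258.26


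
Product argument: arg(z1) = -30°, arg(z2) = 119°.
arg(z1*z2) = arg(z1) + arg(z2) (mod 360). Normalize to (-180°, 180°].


arg(z1*z2) = -30° + 119° = 89°
Normalized to (-180°, 180°]: 89°

89°


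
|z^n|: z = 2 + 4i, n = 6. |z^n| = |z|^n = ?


|z| = sqrt(4+16) = sqrt(20) = 4.4721
|z^6| = |z|^6 = (sqrt(20))^6 = 20^3 = 8000

|z^6| = 8000


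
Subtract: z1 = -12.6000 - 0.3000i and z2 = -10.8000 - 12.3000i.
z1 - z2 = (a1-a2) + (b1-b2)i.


Real: -12.6 + 10.8 = -1.8
Imag: -0.3 + 12.3 = 12

-1.8000 + 12.0000i


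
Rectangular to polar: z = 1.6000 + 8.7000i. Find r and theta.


r = sqrt(2.56+75.69) = sqrt(78.25) = 8.8459
theta = atan2(8.7, 1.6) = 79.5793 degrees

r = 8.8459, theta = 79.5793 degrees


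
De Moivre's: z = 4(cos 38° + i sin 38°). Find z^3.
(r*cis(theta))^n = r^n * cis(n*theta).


r^3 = 4^3 = 64
n*theta = 3*38° = 114° = 114° (mod 360)
a = 64*cos(114°) = -26.0311
b = 64*sin(114°) = 58.4669

64 cis(114°) = -26.0311 + 58.4669i


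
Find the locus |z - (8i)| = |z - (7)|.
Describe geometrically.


Equal distances means the locus is the perpendicular bisector of z1 and z2.
Midpoint = ((0+7)/2, (8+0)/2) = (3.5000, 4.0000)

Perpendicular bisector through (3.5000, 4.0000)


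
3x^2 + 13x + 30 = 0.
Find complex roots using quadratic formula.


disc = 13^2 - 4*3*30 = 169 - 360 = -191
sqrt(|disc|) = sqrt(191) = 13.8203
Real part = -13/(2*3) = -2.1667
Imag part = 13.8203/(2*3) = 2.3034

-2.1667 ± 2.3034i


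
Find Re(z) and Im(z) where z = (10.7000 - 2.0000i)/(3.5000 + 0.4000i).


Multiply by conjugate: (10.7000 - 2.0000i)(3.5000 - 0.4000i) / (3.5^2 + 0.4^2)
Numerator real = 10.7*3.5 - (2)*0.4 = 36.65
Numerator imag = -2*3.5 - 10.7*0.4 = -11.28
Denominator = 12.41
Re(z) = 36.65/12.41 = 2.9533
Im(z) = -11.28/12.41 = -0.9089

Re(z) = 2.9533, Im(z) = -0.9089


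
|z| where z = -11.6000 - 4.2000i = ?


|z| = sqrt((-11.6)^2 + (-4.2)^2) = sqrt(134.56 + 17.64) = sqrt(152.2) = 12.3369

|z| = 12.3369


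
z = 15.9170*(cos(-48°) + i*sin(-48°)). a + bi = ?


a = 15.9170*cos(-48°) = 15.9170*0.669131 = 10.6506
b = 15.9170*sin(-48°) = 15.9170*(-0.74314) = -11.8286

10.6506 - 11.8286i


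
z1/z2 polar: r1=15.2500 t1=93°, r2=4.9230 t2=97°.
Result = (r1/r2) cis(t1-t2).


r = 15.2500 / 4.9230 = 3.0977
theta = 93° - 97° = -4° = 356° (mod 360)

3.0977 cis(356°)


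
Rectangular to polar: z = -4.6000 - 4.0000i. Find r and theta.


r = sqrt(21.16+16) = sqrt(37.16) = 6.0959
theta = atan2(-4, -4.6) = -138.9909 degrees

r = 6.0959, theta = -138.9909 degrees


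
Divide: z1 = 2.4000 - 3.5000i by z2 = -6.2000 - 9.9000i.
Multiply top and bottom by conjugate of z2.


Conjugate of z2 = -6.2000 + 9.9000i
Numerator: (2.4000 - 3.5000i)(-6.2000 + 9.9000i) = 19.7700 + 45.4600i
Denominator: (-6.2)^2 + (-9.9)^2 = 136.45
Result = (19.7700 + 45.4600i)/136.45

0.1449 + 0.3332i


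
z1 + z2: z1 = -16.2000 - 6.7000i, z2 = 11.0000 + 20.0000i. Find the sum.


Real: -16.2 + 11 = -5.2
Imag: -6.7 + 20 = 13.3

-5.2000 + 13.3000i


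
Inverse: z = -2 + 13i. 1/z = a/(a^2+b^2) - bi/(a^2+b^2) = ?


|z|^2 = 4+169 = 173
1/z = (-2 - 13i)/173

1/z = -0.0116 - 0.0751i


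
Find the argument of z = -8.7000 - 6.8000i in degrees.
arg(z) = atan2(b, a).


Re = -8.7, Im = -6.8
arg = atan2(-6.8, -8.7) = -141.9885 degrees

arg(z) = -141.9885 degrees


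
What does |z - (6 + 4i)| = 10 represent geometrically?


|z - z0| = r is a circle with center z0 and radius r.
Center = (6, 4), radius = 10

Circle with center (6, 4) and radius 10


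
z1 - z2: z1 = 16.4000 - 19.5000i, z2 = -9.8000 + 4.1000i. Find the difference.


Real: 16.4 + 9.8 = 26.2
Imag: -19.5 - 4.1 = -23.6

26.2000 - 23.6000i


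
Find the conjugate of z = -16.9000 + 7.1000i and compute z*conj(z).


z_bar = -16.9000 - 7.1000i
z*z_bar = (-16.9)^2 + 7.1^2 = 285.61 + 50.41 = 336.02

z_bar = -16.9000 - 7.1000i, z*z_bar = 336.02


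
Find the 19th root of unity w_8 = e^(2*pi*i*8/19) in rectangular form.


Angle = 360*8/19 = 151.5789°
a = cos(151.5789°) = -0.8795
b = sin(151.5789°) = 0.4759

-0.8795 + 0.4759i


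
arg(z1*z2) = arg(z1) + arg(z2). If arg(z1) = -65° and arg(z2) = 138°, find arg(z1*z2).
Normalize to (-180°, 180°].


arg(z1*z2) = -65° + 138° = 73°
Normalized to (-180°, 180°]: 73°

73°


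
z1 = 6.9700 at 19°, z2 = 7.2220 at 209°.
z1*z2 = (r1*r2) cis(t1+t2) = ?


r = 6.9700 * 7.2220 = 50.3373
theta = 19° + 209° = 228° = 228° (mod 360)

50.3373 cis(228°)


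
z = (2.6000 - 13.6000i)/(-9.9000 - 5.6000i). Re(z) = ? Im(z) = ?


Multiply by conjugate: (2.6000 - 13.6000i)(-9.9000 + 5.6000i) / ((-9.9)^2 + (-5.6)^2)
Numerator real = 2.6*(-9.9) - (13.6)*(-5.6) = 50.42
Numerator imag = -13.6*(-9.9) - 2.6*(-5.6) = 149.2
Denominator = 129.37
Re(z) = 50.42/129.37 = 0.3897
Im(z) = 149.2/129.37 = 1.1533

Re(z) = 0.3897, Im(z) = 1.1533


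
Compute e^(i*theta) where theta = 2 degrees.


cos(2°) = 0.9994
sin(2°) = 0.0349

e^(i*2°) = 0.9994 + 0.0349i


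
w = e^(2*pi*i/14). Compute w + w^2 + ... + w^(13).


With w = e^(2*pi*i/14), all 14 of the 14th roots of unity w^0 = 1, w, ..., w^(13) sum to 0: 1 + w + ... + w^(13) = (1 - w^14)/(1 - w) = 0 since w^14 = 1, w ≠ 1.
Removing the root 1: w + w^2 + ... + w^(13) = 0 - 1 = -1

Sum = -1


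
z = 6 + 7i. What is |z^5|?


|z| = sqrt(36+49) = sqrt(85) = 9.2195
|z^5| = |z|^5 = (sqrt(85))^5 = 85^2 * sqrt(85) = 7225*sqrt(85)

|z^5| = 7225*sqrt(85) ≈ 66611.2087


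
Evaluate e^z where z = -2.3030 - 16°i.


e^-2.3030 = 0.1000
cos(-16°) = 0.9613
sin(-16°) = -0.2756
Real = 0.1000*0.9613 = 0.0961
Imag = 0.1000*(-0.2756) = -0.0276

0.0961 - 0.0276i


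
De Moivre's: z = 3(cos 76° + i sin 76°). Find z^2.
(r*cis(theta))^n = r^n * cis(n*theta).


r^2 = 3^2 = 9
n*theta = 2*76° = 152° = 152° (mod 360)
a = 9*cos(152°) = -7.9465
b = 9*sin(152°) = 4.2252

9 cis(152°) = -7.9465 + 4.2252i


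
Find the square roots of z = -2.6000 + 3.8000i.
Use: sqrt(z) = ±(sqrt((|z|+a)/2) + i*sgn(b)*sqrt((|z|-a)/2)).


|z| = sqrt(6.76+14.44) = 4.6043
sqrt((|z|+a)/2) = sqrt((4.6043+(-2.6))/2) = sqrt(1.0022) = 1.0011
sqrt((|z|-a)/2) = sqrt((4.6043-(-2.6))/2) = sqrt(3.6022) = 1.8979

±(1.0011 + 1.8979i) i.e. 1.0011 + 1.8979i and -1.0011 - 1.8979i


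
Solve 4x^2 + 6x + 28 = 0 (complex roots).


disc = 6^2 - 4*4*28 = 36 - 448 = -412
sqrt(|disc|) = sqrt(412) = 20.2978
Real part = -6/(2*4) = -0.7500
Imag part = 20.2978/(2*4) = 2.5372

-0.7500 ± 2.5372i


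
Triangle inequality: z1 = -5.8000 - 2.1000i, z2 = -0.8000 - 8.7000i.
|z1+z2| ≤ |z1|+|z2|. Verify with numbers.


|z1| = sqrt((-5.8)^2 + (-2.1)^2) = sqrt(38.05) = 6.1685
|z2| = sqrt((-0.8)^2 + (-8.7)^2) = sqrt(76.33) = 8.7367
z1+z2 = -6.6000 - 10.8000i
|z1+z2| = sqrt(160.2) = 12.6570
|z1|+|z2| = 6.1685 + 8.7367 = 14.9052

|z1+z2| = 12.6570 ≤ |z1|+|z2| = 14.9052 (verified)


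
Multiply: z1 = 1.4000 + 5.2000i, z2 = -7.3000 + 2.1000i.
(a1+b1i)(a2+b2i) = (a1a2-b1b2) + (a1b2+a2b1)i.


Real = 1.4*(-7.3) - 5.2*2.1 = -10.22 - 10.92 = -21.14
Imag = 1.4*2.1 - (7.3)*5.2 = 2.94 - (37.96) = -35.02

-21.1400 - 35.0200i


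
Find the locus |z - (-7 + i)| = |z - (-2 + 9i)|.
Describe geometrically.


Equal distances means the locus is the perpendicular bisector of z1 and z2.
Midpoint = ((-7+(-2))/2, (1+9)/2) = (-4.5000, 5.0000)

Perpendicular bisector through (-4.5000, 5.0000)


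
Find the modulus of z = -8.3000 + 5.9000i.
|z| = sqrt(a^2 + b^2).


|z| = sqrt((-8.3)^2 + 5.9^2) = sqrt(68.89 + 34.81) = sqrt(103.7) = 10.1833

|z| = 10.1833


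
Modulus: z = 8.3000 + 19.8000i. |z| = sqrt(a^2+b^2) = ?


|z| = sqrt(8.3^2 + 19.8^2) = sqrt(68.89 + 392.04) = sqrt(460.93) = 21.4693

|z| = 21.4693


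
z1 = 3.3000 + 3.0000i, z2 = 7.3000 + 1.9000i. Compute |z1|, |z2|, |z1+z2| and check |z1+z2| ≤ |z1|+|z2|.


|z1| = sqrt(3.3^2 + 3^2) = sqrt(19.89) = 4.4598
|z2| = sqrt(7.3^2 + 1.9^2) = sqrt(56.9) = 7.5432
z1+z2 = 10.6000 + 4.9000i
|z1+z2| = sqrt(136.37) = 11.6778
|z1|+|z2| = 4.4598 + 7.5432 = 12.0030

|z1+z2| = 11.6778 ≤ |z1|+|z2| = 12.0030 (verified)


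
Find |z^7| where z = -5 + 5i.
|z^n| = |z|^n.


|z| = sqrt(25+25) = sqrt(50) = 7.0711
|z^7| = |z|^7 = (sqrt(50))^7 = 50^3 * sqrt(50) = 125000*sqrt(50)

|z^7| = 125000*sqrt(50) ≈ 883883.4765


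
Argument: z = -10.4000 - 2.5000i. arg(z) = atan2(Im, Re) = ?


Re = -10.4, Im = -2.5
arg = atan2(-2.5, -10.4) = -166.4834 degrees

arg(z) = -166.4834 degrees


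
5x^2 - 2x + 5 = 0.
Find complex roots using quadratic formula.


disc = (-2)^2 - 4*5*5 = 4 - 100 = -96
sqrt(|disc|) = sqrt(96) = 9.7980
Real part = 2/(2*5) = 0.2000
Imag part = 9.7980/(2*5) = 0.9798

0.2000 ± 0.9798i


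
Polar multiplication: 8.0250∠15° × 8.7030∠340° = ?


r = 8.0250 * 8.7030 = 69.8416
theta = 15° + 340° = 355° = 355° (mod 360)

69.8416 cis(355°)


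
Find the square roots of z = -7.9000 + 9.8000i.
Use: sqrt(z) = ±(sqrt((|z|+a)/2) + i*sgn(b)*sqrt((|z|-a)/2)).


|z| = sqrt(62.41+96.04) = 12.5877
sqrt((|z|+a)/2) = sqrt((12.5877+(-7.9))/2) = sqrt(2.3438) = 1.5310
sqrt((|z|-a)/2) = sqrt((12.5877-(-7.9))/2) = sqrt(10.2438) = 3.2006

±(1.5310 + 3.2006i) i.e. 1.5310 + 3.2006i and -1.5310 - 3.2006i


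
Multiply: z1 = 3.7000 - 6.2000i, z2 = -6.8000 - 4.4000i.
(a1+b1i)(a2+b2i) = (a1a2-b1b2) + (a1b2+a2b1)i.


Real = 3.7*(-6.8) - (-6.2)*(-4.4) = -25.16 - 27.28 = -52.44
Imag = 3.7*(-4.4) - (6.8)*(-6.2) = -16.28 + 42.16 = 25.88

-52.4400 + 25.8800i


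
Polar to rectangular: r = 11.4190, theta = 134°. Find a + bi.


a = 11.4190*cos(134°) = 11.4190*(-0.69466) = -7.9323
b = 11.4190*sin(134°) = 11.4190*0.71934 = 8.2141

-7.9323 + 8.2141i


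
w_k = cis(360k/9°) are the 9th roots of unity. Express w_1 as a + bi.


Angle = 360*1/9 = 40°
a = cos(40°) = 0.7660
b = sin(40°) = 0.6428

0.7660 + 0.6428i


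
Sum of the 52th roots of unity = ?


The sum of all 52th roots of unity is 0.
Geometric series: (1 - w^52)/(1 - w) = (1-1)/(1-w) = 0 since w^52 = 1, w ≠ 1.
Alternatively: coefficient of z^51 in z^52 - 1 is 0.

0


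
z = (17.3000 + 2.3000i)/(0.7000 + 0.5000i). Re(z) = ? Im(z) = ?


Multiply by conjugate: (17.3000 + 2.3000i)(0.7000 - 0.5000i) / (0.7^2 + 0.5^2)
Numerator real = 17.3*0.7 + 2.3*0.5 = 13.26
Numerator imag = 2.3*0.7 - 17.3*0.5 = -7.04
Denominator = 0.74
Re(z) = 13.26/0.74 = 17.9189
Im(z) = -7.04/0.74 = -9.5135

Re(z) = 17.9189, Im(z) = -9.5135


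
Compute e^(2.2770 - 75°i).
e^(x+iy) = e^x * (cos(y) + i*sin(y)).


e^2.2770 = 9.7474
cos(-75°) = 0.25882
sin(-75°) = -0.96593
Real = 9.7474*0.25882 = 2.5228
Imag = 9.7474*(-0.96593) = -9.4153

2.5228 - 9.4153i


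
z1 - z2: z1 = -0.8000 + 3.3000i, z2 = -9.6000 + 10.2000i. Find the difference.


Real: -0.8 + 9.6 = 8.8
Imag: 3.3 - 10.2 = -6.9

8.8000 - 6.9000i


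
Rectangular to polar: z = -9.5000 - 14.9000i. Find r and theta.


r = sqrt(90.25+222.01) = sqrt(312.26) = 17.6709
theta = atan2(-14.9, -9.5) = -122.5209 degrees

r = 17.6709, theta = -122.5209 degrees


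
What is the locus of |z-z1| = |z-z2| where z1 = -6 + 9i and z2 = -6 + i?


Equal distances means the locus is the perpendicular bisector of z1 and z2.
Midpoint = ((-6+(-6))/2, (9+1)/2) = (-6.0000, 5.0000)

Perpendicular bisector through (-6.0000, 5.0000)


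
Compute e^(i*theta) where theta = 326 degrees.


cos(326°) = 0.8290
sin(326°) = -0.5592

e^(i*326°) = 0.8290 - 0.5592i


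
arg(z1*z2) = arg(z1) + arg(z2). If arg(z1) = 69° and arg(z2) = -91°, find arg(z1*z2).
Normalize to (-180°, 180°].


arg(z1*z2) = 69° - 91° = -22°
Normalized to (-180°, 180°]: -22°

-22°


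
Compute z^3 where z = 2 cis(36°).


r^3 = 2^3 = 8
n*theta = 3*36° = 108° = 108° (mod 360)
a = 8*cos(108°) = -2.4721
b = 8*sin(108°) = 7.6085

8 cis(108°) = -2.4721 + 7.6085i


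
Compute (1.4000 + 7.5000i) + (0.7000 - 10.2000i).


Real: 1.4 + 0.7 = 2.1
Imag: 7.5 - 10.2 = -2.7

2.1000 - 2.7000i


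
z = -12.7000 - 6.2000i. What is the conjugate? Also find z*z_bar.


z_bar = -12.7000 + 6.2000i
z*z_bar = (-12.7)^2 + (-6.2)^2 = 161.29 + 38.44 = 199.73

z_bar = -12.7000 + 6.2000i, z*z_bar = 199.73


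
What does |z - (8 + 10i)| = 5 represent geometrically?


|z - z0| = r is a circle with center z0 and radius r.
Center = (8, 10), radius = 5

Circle with center (8, 10) and radius 5


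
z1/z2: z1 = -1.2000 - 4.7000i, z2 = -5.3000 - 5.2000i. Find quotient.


Conjugate of z2 = -5.3000 + 5.2000i
Numerator: (-1.2000 - 4.7000i)(-5.3000 + 5.2000i) = 30.8000 + 18.6700i
Denominator: (-5.3)^2 + (-5.2)^2 = 55.13
Result = (30.8000 + 18.6700i)/55.13

0.5587 + 0.3387i


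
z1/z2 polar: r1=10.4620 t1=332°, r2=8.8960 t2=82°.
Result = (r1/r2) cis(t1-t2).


r = 10.4620 / 8.8960 = 1.1760
theta = 332° - 82° = 250° = 250° (mod 360)

1.1760 cis(250°)


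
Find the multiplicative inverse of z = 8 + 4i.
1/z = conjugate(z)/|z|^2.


|z|^2 = 64+16 = 80
1/z = (8 - 4i)/80

1/z = 0.1000 - 0.0500i


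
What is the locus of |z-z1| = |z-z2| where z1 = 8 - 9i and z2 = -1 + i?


Equal distances means the locus is the perpendicular bisector of z1 and z2.
Midpoint = ((8+(-1))/2, (-9+1)/2) = (3.5000, -4.0000)

Perpendicular bisector through (3.5000, -4.0000)


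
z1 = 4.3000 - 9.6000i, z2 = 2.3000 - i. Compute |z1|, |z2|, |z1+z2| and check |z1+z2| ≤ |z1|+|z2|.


|z1| = sqrt(4.3^2 + (-9.6)^2) = sqrt(110.65) = 10.5190
|z2| = sqrt(2.3^2 + (-1)^2) = sqrt(6.29) = 2.5080
z1+z2 = 6.6000 - 10.6000i
|z1+z2| = sqrt(155.92) = 12.4868
|z1|+|z2| = 10.5190 + 2.5080 = 13.0270

|z1+z2| = 12.4868 ≤ |z1|+|z2| = 13.0270 (verified)


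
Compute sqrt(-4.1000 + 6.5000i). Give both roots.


|z| = sqrt(16.81+42.25) = 7.6851
sqrt((|z|+a)/2) = sqrt((7.6851+(-4.1))/2) = sqrt(1.7925) = 1.3389
sqrt((|z|-a)/2) = sqrt((7.6851-(-4.1))/2) = sqrt(5.8925) = 2.4275

±(1.3389 + 2.4275i) i.e. 1.3389 + 2.4275i and -1.3389 - 2.4275i


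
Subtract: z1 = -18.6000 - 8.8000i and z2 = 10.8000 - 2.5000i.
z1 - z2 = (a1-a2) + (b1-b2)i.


Real: -18.6 - 10.8 = -29.4
Imag: -8.8 + 2.5 = -6.3

-29.4000 - 6.3000i


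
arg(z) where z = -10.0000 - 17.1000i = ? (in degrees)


Re = -10, Im = -17.1
arg = atan2(-17.1, -10) = -120.3189 degrees

arg(z) = -120.3189 degrees


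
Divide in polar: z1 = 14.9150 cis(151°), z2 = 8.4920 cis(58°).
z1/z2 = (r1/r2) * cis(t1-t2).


r = 14.9150 / 8.4920 = 1.7564
theta = 151° - 58° = 93° = 93° (mod 360)

1.7564 cis(93°)


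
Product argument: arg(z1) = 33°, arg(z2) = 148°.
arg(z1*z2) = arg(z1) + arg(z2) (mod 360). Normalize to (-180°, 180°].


arg(z1*z2) = 33° + 148° = 181°
Normalized to (-180°, 180°]: -179°

-179°


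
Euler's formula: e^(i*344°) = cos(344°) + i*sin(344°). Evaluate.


cos(344°) = 0.9613
sin(344°) = -0.2756

e^(i*344°) = 0.9613 - 0.2756i


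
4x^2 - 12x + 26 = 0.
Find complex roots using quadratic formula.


disc = (-12)^2 - 4*4*26 = 144 - 416 = -272
sqrt(|disc|) = sqrt(272) = 16.4924
Real part = 12/(2*4) = 1.5000
Imag part = 16.4924/(2*4) = 2.0616

1.5000 ± 2.0616i


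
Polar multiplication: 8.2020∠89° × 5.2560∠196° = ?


r = 8.2020 * 5.2560 = 43.1097
theta = 89° + 196° = 285° = 285° (mod 360)

43.1097 cis(285°)


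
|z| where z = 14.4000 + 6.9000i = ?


|z| = sqrt(14.4^2 + 6.9^2) = sqrt(207.36 + 47.61) = sqrt(254.97) = 15.9678

|z| = 15.9678


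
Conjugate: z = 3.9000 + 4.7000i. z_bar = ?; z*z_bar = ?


z_bar = 3.9000 - 4.7000i
z*z_bar = 3.9^2 + 4.7^2 = 15.21 + 22.09 = 37.3

z_bar = 3.9000 - 4.7000i, z*z_bar = 37.3


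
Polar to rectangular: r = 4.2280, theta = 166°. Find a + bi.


a = 4.2280*cos(166°) = 4.2280*(-0.9703) = -4.1024
b = 4.2280*sin(166°) = 4.2280*0.2419 = 1.0228

-4.1024 + 1.0228i


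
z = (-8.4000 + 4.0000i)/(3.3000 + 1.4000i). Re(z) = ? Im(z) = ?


Multiply by conjugate: (-8.4000 + 4.0000i)(3.3000 - 1.4000i) / (3.3^2 + 1.4^2)
Numerator real = -8.4*3.3 + 4*1.4 = -22.12
Numerator imag = 4*3.3 - (-8.4)*1.4 = 24.96
Denominator = 12.85
Re(z) = -22.12/12.85 = -1.7214
Im(z) = 24.96/12.85 = 1.9424

Re(z) = -1.7214, Im(z) = 1.9424


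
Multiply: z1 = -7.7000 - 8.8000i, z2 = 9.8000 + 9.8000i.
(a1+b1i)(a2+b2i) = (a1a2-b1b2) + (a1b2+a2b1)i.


Real = -7.7*9.8 - (-8.8)*9.8 = -75.46 - (-86.24) = 10.78
Imag = -7.7*9.8 + 9.8*(-8.8) = -75.46 - (86.24) = -161.7

10.7800 - 161.7000i


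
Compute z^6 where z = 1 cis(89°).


r^6 = 1^6 = 1
n*theta = 6*89° = 534° = 174° (mod 360)
a = 1*cos(174°) = -0.9945
b = 1*sin(174°) = 0.1045

1 cis(174°) = -0.9945 + 0.1045i


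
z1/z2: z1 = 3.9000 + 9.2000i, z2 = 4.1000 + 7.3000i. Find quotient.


Conjugate of z2 = 4.1000 - 7.3000i
Numerator: (3.9000 + 9.2000i)(4.1000 - 7.3000i) = 83.1500 + 9.2500i
Denominator: 4.1^2 + 7.3^2 = 70.1
Result = (83.1500 + 9.2500i)/70.1

1.1862 + 0.1320i


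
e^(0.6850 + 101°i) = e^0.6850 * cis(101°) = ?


e^0.6850 = 1.9838
cos(101°) = -0.1908
sin(101°) = 0.9816
Real = 1.9838*(-0.1908) = -0.3785
Imag = 1.9838*0.9816 = 1.9473

-0.3785 + 1.9473i


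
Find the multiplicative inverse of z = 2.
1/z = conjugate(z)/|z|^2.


|z|^2 = 4+0 = 4
1/z = (2 - 0i)/4

1/z = 0.5000 + 0i


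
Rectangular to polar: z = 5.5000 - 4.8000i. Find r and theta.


r = sqrt(30.25+23.04) = sqrt(53.29) = 7.3000
theta = atan2(-4.8, 5.5) = -41.1121 degrees

r = 7.3000, theta = -41.1121 degrees


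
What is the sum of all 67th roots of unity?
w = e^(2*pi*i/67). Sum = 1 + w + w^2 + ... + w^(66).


The sum of all 67th roots of unity is 0.
Geometric series: (1 - w^67)/(1 - w) = (1-1)/(1-w) = 0 since w^67 = 1, w ≠ 1.
Alternatively: coefficient of z^66 in z^67 - 1 is 0.

0


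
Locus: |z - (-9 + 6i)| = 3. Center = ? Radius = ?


|z - z0| = r is a circle with center z0 and radius r.
Center = (-9, 6), radius = 3

Circle with center (-9, 6) and radius 3


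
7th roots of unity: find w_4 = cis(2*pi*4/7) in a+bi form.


Angle = 360*4/7 = 205.7143°
a = cos(205.7143°) = -0.9010
b = sin(205.7143°) = -0.4339

-0.9010 - 0.4339i


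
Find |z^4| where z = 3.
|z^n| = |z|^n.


|z| = sqrt(9+0) = sqrt(9) = 3
|z^4| = |z|^4 = 3^4 = 81

|z^4| = 81


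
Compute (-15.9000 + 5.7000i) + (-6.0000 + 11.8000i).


Real: -15.9 - 6 = -21.9
Imag: 5.7 + 11.8 = 17.5

-21.9000 + 17.5000i


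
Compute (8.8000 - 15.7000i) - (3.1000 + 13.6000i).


Real: 8.8 - 3.1 = 5.7
Imag: -15.7 - 13.6 = -29.3

5.7000 - 29.3000i


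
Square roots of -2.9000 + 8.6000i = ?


|z| = sqrt(8.41+73.96) = 9.0758
sqrt((|z|+a)/2) = sqrt((9.0758+(-2.9))/2) = sqrt(3.0879) = 1.7572
sqrt((|z|-a)/2) = sqrt((9.0758-(-2.9))/2) = sqrt(5.9879) = 2.4470

±(1.7572 + 2.4470i) i.e. 1.7572 + 2.4470i and -1.7572 - 2.4470i


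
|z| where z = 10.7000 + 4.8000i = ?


|z| = sqrt(10.7^2 + 4.8^2) = sqrt(114.49 + 23.04) = sqrt(137.53) = 11.7273

|z| = 11.7273


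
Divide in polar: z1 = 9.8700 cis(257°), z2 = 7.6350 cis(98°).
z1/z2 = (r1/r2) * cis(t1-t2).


r = 9.8700 / 7.6350 = 1.2927
theta = 257° - 98° = 159° = 159° (mod 360)

1.2927 cis(159°)


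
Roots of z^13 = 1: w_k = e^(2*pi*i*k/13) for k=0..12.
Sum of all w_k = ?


The sum of all 13th roots of unity is 0.
Geometric series: (1 - w^13)/(1 - w) = (1-1)/(1-w) = 0 since w^13 = 1, w ≠ 1.
Alternatively: coefficient of z^12 in z^13 - 1 is 0.

0


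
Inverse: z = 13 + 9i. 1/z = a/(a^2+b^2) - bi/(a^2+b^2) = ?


|z|^2 = 169+81 = 250
1/z = (13 - 9i)/250

1/z = 0.0520 - 0.0360i


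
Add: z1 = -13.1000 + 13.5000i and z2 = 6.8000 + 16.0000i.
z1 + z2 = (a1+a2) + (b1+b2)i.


Real: -13.1 + 6.8 = -6.3
Imag: 13.5 + 16 = 29.5

-6.3000 + 29.5000i


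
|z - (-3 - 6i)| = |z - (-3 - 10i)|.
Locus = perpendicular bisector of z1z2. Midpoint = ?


Equal distances means the locus is the perpendicular bisector of z1 and z2.
Midpoint = ((-3+(-3))/2, (-6+(-10))/2) = (-3.0000, -8.0000)

Perpendicular bisector through (-3.0000, -8.0000)


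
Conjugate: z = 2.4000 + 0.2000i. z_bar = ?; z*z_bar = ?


z_bar = 2.4000 - 0.2000i
z*z_bar = 2.4^2 + 0.2^2 = 5.76 + 0.04 = 5.8

z_bar = 2.4000 - 0.2000i, z*z_bar = 5.8


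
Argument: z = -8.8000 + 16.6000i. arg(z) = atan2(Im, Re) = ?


Re = -8.8, Im = 16.6
arg = atan2(16.6, -8.8) = 117.9290 degrees

arg(z) = 117.9290 degrees


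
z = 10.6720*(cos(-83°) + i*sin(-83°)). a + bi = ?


a = 10.6720*cos(-83°) = 10.6720*0.12187 = 1.3006
b = 10.6720*sin(-83°) = 10.6720*(-0.99255) = -10.5925

1.3006 - 10.5925i


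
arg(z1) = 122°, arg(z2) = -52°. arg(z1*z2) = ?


arg(z1*z2) = 122° - 52° = 70°
Normalized to (-180°, 180°]: 70°

70°


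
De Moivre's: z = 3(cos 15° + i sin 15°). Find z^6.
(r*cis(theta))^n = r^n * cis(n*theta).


r^6 = 3^6 = 729
n*theta = 6*15° = 90° = 90° (mod 360)
a = 729*cos(90°) = 0
b = 729*sin(90°) = 729.0000

729 cis(90°) = 0 + 729.0000i


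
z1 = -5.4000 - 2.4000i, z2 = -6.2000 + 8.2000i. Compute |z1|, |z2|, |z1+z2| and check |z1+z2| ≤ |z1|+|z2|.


|z1| = sqrt((-5.4)^2 + (-2.4)^2) = sqrt(34.92) = 5.9093
|z2| = sqrt((-6.2)^2 + 8.2^2) = sqrt(105.68) = 10.2801
z1+z2 = -11.6000 + 5.8000i
|z1+z2| = sqrt(168.2) = 12.9692
|z1|+|z2| = 5.9093 + 10.2801 = 16.1894

|z1+z2| = 12.9692 ≤ |z1|+|z2| = 16.1894 (verified)


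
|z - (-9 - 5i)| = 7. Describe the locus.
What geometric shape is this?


|z - z0| = r is a circle with center z0 and radius r.
Center = (-9, -5), radius = 7

Circle with center (-9, -5) and radius 7


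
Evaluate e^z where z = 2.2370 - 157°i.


e^2.2370 = 9.3652
cos(-157°) = -0.9205
sin(-157°) = -0.39073
Real = 9.3652*(-0.9205) = -8.6207
Imag = 9.3652*(-0.39073) = -3.6593

-8.6207 - 3.6593i


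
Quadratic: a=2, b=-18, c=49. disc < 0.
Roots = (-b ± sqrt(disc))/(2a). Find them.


disc = (-18)^2 - 4*2*49 = 324 - 392 = -68
sqrt(|disc|) = sqrt(68) = 8.2462
Real part = 18/(2*2) = 4.5000
Imag part = 8.2462/(2*2) = 2.0616

4.5000 ± 2.0616i


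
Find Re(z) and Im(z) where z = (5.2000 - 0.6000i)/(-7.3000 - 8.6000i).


Multiply by conjugate: (5.2000 - 0.6000i)(-7.3000 + 8.6000i) / ((-7.3)^2 + (-8.6)^2)
Numerator real = 5.2*(-7.3) - (0.6)*(-8.6) = -32.8
Numerator imag = -0.6*(-7.3) - 5.2*(-8.6) = 49.1
Denominator = 127.25
Re(z) = -32.8/127.25 = -0.2578
Im(z) = 49.1/127.25 = 0.3859

Re(z) = -0.2578, Im(z) = 0.3859


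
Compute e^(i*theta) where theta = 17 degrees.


cos(17°) = 0.9563
sin(17°) = 0.2924

e^(i*17°) = 0.9563 + 0.2924i


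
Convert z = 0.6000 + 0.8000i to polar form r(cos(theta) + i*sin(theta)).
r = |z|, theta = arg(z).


r = sqrt(0.36+0.64) = sqrt(1) = 1.0000
theta = atan2(0.8, 0.6) = 53.1301 degrees

r = 1.0000, theta = 53.1301 degrees


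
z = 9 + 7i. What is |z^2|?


|z| = sqrt(81+49) = sqrt(130) = 11.4018
|z^2| = |z|^2 = (sqrt(130))^2 = 130

|z^2| = 130


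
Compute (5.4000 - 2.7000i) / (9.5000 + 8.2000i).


Conjugate of z2 = 9.5000 - 8.2000i
Numerator: (5.4000 - 2.7000i)(9.5000 - 8.2000i) = 29.1600 - 69.9300i
Denominator: 9.5^2 + 8.2^2 = 157.49
Result = (29.1600 - 69.9300i)/157.49

0.1852 - 0.4440i


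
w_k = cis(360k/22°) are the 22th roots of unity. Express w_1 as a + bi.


Angle = 360*1/22 = 16.3636°
a = cos(16.3636°) = 0.9595
b = sin(16.3636°) = 0.2817

0.9595 + 0.2817i


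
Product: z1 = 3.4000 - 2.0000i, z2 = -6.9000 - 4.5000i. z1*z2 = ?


Real = 3.4*(-6.9) - (-2)*(-4.5) = -23.46 - 9 = -32.46
Imag = 3.4*(-4.5) - (6.9)*(-2) = -15.3 + 13.8 = -1.5

-32.4600 - 1.5000i


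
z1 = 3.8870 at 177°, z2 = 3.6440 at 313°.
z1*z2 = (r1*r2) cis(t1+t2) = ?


r = 3.8870 * 3.6440 = 14.1642
theta = 177° + 313° = 490° = 130° (mod 360)

14.1642 cis(130°)


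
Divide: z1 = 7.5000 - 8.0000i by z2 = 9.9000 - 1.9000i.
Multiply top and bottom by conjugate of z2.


Conjugate of z2 = 9.9000 + 1.9000i
Numerator: (7.5000 - 8.0000i)(9.9000 + 1.9000i) = 89.4500 - 64.9500i
Denominator: 9.9^2 + (-1.9)^2 = 101.62
Result = (89.4500 - 64.9500i)/101.62

0.8802 - 0.6391i


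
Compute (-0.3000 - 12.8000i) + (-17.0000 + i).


Real: -0.3 - 17 = -17.3
Imag: -12.8 + 1 = -11.8

-17.3000 - 11.8000i


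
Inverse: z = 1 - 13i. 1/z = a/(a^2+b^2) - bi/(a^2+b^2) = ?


|z|^2 = 1+169 = 170
1/z = (1 + 13i)/170

1/z = 0.0059 + 0.0765i


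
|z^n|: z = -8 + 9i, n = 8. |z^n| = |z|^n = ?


|z| = sqrt(64+81) = sqrt(145) = 12.0416
|z^8| = |z|^8 = (sqrt(145))^8 = 145^4 = 442050625

|z^8| = 442050625


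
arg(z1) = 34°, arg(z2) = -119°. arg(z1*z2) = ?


arg(z1*z2) = 34° - 119° = -85°
Normalized to (-180°, 180°]: -85°

-85°


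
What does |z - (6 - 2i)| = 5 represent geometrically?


|z - z0| = r is a circle with center z0 and radius r.
Center = (6, -2), radius = 5

Circle with center (6, -2) and radius 5


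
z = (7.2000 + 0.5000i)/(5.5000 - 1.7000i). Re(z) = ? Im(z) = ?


Multiply by conjugate: (7.2000 + 0.5000i)(5.5000 + 1.7000i) / (5.5^2 + (-1.7)^2)
Numerator real = 7.2*5.5 + 0.5*(-1.7) = 38.75
Numerator imag = 0.5*5.5 - 7.2*(-1.7) = 14.99
Denominator = 33.14
Re(z) = 38.75/33.14 = 1.1693
Im(z) = 14.99/33.14 = 0.4523

Re(z) = 1.1693, Im(z) = 0.4523


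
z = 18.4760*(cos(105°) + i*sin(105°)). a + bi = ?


a = 18.4760*cos(105°) = 18.4760*(-0.258819) = -4.7819
b = 18.4760*sin(105°) = 18.4760*0.965926 = 17.8464

-4.7819 + 17.8464i


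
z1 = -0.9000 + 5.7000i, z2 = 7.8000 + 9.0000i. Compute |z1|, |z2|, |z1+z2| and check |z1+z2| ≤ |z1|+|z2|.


|z1| = sqrt((-0.9)^2 + 5.7^2) = sqrt(33.3) = 5.7706
|z2| = sqrt(7.8^2 + 9^2) = sqrt(141.84) = 11.9097
z1+z2 = 6.9000 + 14.7000i
|z1+z2| = sqrt(263.7) = 16.2388
|z1|+|z2| = 5.7706 + 11.9097 = 17.6803

|z1+z2| = 16.2388 ≤ |z1|+|z2| = 17.6803 (verified)


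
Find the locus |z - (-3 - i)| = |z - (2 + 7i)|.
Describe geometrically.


Equal distances means the locus is the perpendicular bisector of z1 and z2.
Midpoint = ((-3+2)/2, (-1+7)/2) = (-0.5000, 3.0000)

Perpendicular bisector through (-0.5000, 3.0000)


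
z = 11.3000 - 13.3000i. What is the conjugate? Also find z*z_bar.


z_bar = 11.3000 + 13.3000i
z*z_bar = 11.3^2 + (-13.3)^2 = 127.69 + 176.89 = 304.58

z_bar = 11.3000 + 13.3000i, z*z_bar = 304.58


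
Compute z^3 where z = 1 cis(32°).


r^3 = 1^3 = 1
n*theta = 3*32° = 96° = 96° (mod 360)
a = 1*cos(96°) = -0.1045
b = 1*sin(96°) = 0.9945

1 cis(96°) = -0.1045 + 0.9945i


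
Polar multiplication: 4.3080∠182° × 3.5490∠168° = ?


r = 4.3080 * 3.5490 = 15.2891
theta = 182° + 168° = 350° = 350° (mod 360)

15.2891 cis(350°)


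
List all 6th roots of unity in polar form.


The 6th roots of unity are cis(360k/6°) for k=0..5
Angle step = 360/6 = 60°
Primitive root: cis(60°)
Primitive root = 0.5000 + 0.8660i

6 roots at angles: 0°, 60°, 120°, 180°, 240°, 300°


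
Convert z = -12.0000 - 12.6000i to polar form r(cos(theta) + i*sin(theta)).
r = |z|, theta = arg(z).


r = sqrt(144+158.76) = sqrt(302.76) = 17.4000
theta = atan2(-12.6, -12) = -133.6028 degrees

r = 17.4000, theta = -133.6028 degrees


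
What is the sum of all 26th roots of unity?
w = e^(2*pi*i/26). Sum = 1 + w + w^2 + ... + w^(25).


The sum of all 26th roots of unity is 0.
Geometric series: (1 - w^26)/(1 - w) = (1-1)/(1-w) = 0 since w^26 = 1, w ≠ 1.
Alternatively: coefficient of z^25 in z^26 - 1 is 0.

0


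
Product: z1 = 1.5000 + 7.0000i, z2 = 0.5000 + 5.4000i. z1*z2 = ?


Real = 1.5*0.5 - 7*5.4 = 0.75 - 37.8 = -37.05
Imag = 1.5*5.4 + 0.5*7 = 8.1 + 3.5 = 11.6

-37.0500 + 11.6000i


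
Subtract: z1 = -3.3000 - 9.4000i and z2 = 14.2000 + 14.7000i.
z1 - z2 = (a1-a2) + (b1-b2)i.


Real: -3.3 - 14.2 = -17.5
Imag: -9.4 - 14.7 = -24.1

-17.5000 - 24.1000i


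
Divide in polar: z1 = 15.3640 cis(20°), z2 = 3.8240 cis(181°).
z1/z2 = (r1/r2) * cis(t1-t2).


r = 15.3640 / 3.8240 = 4.0178
theta = 20° - 181° = -161° = 199° (mod 360)

4.0178 cis(199°)


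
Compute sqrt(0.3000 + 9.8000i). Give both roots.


|z| = sqrt(0.09+96.04) = 9.8046
sqrt((|z|+a)/2) = sqrt((9.8046+0.3)/2) = sqrt(5.0523) = 2.2477
sqrt((|z|-a)/2) = sqrt((9.8046-0.3)/2) = sqrt(4.7523) = 2.1800

±(2.2477 + 2.1800i) i.e. 2.2477 + 2.1800i and -2.2477 - 2.1800i


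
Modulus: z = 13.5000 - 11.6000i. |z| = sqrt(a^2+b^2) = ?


|z| = sqrt(13.5^2 + (-11.6)^2) = sqrt(182.25 + 134.56) = sqrt(316.81) = 17.7992

|z| = 17.7992


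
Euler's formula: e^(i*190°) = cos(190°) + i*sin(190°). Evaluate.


cos(190°) = -0.9848
sin(190°) = -0.1736

e^(i*190°) = -0.9848 - 0.1736i


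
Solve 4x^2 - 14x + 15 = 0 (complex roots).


disc = (-14)^2 - 4*4*15 = 196 - 240 = -44
sqrt(|disc|) = sqrt(44) = 6.6332
Real part = 14/(2*4) = 1.7500
Imag part = 6.6332/(2*4) = 0.8292

1.7500 ± 0.8292i


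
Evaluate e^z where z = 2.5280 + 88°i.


e^2.5280 = 12.5284
cos(88°) = 0.0349
sin(88°) = 0.99939
Real = 12.5284*0.0349 = 0.4372
Imag = 12.5284*0.99939 = 12.5208

0.4372 + 12.5208i


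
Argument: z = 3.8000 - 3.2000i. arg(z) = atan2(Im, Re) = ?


Re = 3.8, Im = -3.2
arg = atan2(-3.2, 3.8) = -40.1009 degrees

arg(z) = -40.1009 degrees


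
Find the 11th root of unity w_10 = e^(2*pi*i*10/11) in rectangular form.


Angle = 360*10/11 = 327.2727°
a = cos(327.2727°) = 0.8413
b = sin(327.2727°) = -0.5406

0.8413 - 0.5406i


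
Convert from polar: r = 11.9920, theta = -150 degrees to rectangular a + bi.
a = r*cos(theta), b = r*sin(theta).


a = 11.9920*cos(-150°) = 11.9920*(-0.86603) = -10.3854
b = 11.9920*sin(-150°) = 11.9920*(-0.5) = -5.9960

-10.3854 - 5.9960i


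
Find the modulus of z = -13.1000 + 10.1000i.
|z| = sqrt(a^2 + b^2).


|z| = sqrt((-13.1)^2 + 10.1^2) = sqrt(171.61 + 102.01) = sqrt(273.62) = 16.5415

|z| = 16.5415


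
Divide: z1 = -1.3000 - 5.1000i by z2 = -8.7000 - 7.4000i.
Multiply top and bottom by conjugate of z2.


Conjugate of z2 = -8.7000 + 7.4000i
Numerator: (-1.3000 - 5.1000i)(-8.7000 + 7.4000i) = 49.0500 + 34.7500i
Denominator: (-8.7)^2 + (-7.4)^2 = 130.45
Result = (49.0500 + 34.7500i)/130.45

0.3760 + 0.2664i


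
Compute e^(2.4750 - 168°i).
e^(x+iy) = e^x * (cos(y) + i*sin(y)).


e^2.4750 = 11.8817
cos(-168°) = -0.97815
sin(-168°) = -0.20791
Real = 11.8817*(-0.97815) = -11.6221
Imag = 11.8817*(-0.20791) = -2.4703

-11.6221 - 2.4703i


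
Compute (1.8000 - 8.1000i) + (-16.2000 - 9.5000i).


Real: 1.8 - 16.2 = -14.4
Imag: -8.1 - 9.5 = -17.6

-14.4000 - 17.6000i


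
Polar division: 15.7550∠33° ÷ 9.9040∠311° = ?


r = 15.7550 / 9.9040 = 1.5908
theta = 33° - 311° = -278° = 82° (mod 360)

1.5908 cis(82°)


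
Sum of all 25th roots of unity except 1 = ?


With w = e^(2*pi*i/25), all 25 of the 25th roots of unity w^0 = 1, w, ..., w^(24) sum to 0: 1 + w + ... + w^(24) = (1 - w^25)/(1 - w) = 0 since w^25 = 1, w ≠ 1.
Removing the root 1: w + w^2 + ... + w^(24) = 0 - 1 = -1

Sum = -1


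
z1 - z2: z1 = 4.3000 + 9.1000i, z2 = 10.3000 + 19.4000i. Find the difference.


Real: 4.3 - 10.3 = -6
Imag: 9.1 - 19.4 = -10.3

-6.0000 - 10.3000i


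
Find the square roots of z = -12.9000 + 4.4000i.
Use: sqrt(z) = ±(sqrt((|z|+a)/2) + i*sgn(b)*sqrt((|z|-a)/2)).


|z| = sqrt(166.41+19.36) = 13.6297
sqrt((|z|+a)/2) = sqrt((13.6297+(-12.9))/2) = sqrt(0.3649) = 0.6040
sqrt((|z|-a)/2) = sqrt((13.6297-(-12.9))/2) = sqrt(13.2649) = 3.6421

±(0.6040 + 3.6421i) i.e. 0.6040 + 3.6421i and -0.6040 - 3.6421i


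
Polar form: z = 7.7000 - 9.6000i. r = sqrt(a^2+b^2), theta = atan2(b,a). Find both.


r = sqrt(59.29+92.16) = sqrt(151.45) = 12.3065
theta = atan2(-9.6, 7.7) = -51.2675 degrees

r = 12.3065, theta = -51.2675 degrees


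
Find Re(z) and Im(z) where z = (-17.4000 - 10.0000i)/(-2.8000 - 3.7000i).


Multiply by conjugate: (-17.4000 - 10.0000i)(-2.8000 + 3.7000i) / ((-2.8)^2 + (-3.7)^2)
Numerator real = -17.4*(-2.8) - (10)*(-3.7) = 85.72
Numerator imag = -10*(-2.8) - (-17.4)*(-3.7) = -36.38
Denominator = 21.53
Re(z) = 85.72/21.53 = 3.9814
Im(z) = -36.38/21.53 = -1.6897

Re(z) = 3.9814, Im(z) = -1.6897


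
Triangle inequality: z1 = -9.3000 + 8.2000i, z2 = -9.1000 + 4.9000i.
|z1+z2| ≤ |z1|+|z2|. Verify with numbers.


|z1| = sqrt((-9.3)^2 + 8.2^2) = sqrt(153.73) = 12.3988
|z2| = sqrt((-9.1)^2 + 4.9^2) = sqrt(106.82) = 10.3354
z1+z2 = -18.4000 + 13.1000i
|z1+z2| = sqrt(510.17) = 22.5869
|z1|+|z2| = 12.3988 + 10.3354 = 22.7342

|z1+z2| = 22.5869 ≤ |z1|+|z2| = 22.7342 (verified)


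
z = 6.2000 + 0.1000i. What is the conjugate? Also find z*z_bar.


z_bar = 6.2000 - 0.1000i
z*z_bar = 6.2^2 + 0.1^2 = 38.44 + 0.01 = 38.45

z_bar = 6.2000 - 0.1000i, z*z_bar = 38.45


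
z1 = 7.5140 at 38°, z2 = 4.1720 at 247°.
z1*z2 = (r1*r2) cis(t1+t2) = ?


r = 7.5140 * 4.1720 = 31.3484
theta = 38° + 247° = 285° = 285° (mod 360)

31.3484 cis(285°)


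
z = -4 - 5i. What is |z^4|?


|z| = sqrt(16+25) = sqrt(41) = 6.4031
|z^4| = |z|^4 = (sqrt(41))^4 = 41^2 = 1681

|z^4| = 1681


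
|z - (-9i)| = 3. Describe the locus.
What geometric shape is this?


|z - z0| = r is a circle with center z0 and radius r.
Center = (0, -9), radius = 3

Circle with center (0, -9) and radius 3


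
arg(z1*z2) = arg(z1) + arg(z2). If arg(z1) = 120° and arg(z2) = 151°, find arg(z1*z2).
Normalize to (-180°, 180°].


arg(z1*z2) = 120° + 151° = 271°
Normalized to (-180°, 180°]: -89°

-89°


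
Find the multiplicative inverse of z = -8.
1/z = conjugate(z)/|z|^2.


|z|^2 = 64+0 = 64
1/z = (-8 - 0i)/64

1/z = -0.1250 + 0i


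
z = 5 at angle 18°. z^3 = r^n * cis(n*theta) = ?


r^3 = 5^3 = 125
n*theta = 3*18° = 54° = 54° (mod 360)
a = 125*cos(54°) = 73.4732
b = 125*sin(54°) = 101.1271

125 cis(54°) = 73.4732 + 101.1271i


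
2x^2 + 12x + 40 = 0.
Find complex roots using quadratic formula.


disc = 12^2 - 4*2*40 = 144 - 320 = -176
sqrt(|disc|) = sqrt(176) = 13.2665
Real part = -12/(2*2) = -3.0000
Imag part = 13.2665/(2*2) = 3.3166

-3.0000 ± 3.3166i


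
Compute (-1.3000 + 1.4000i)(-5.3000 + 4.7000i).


Real = -1.3*(-5.3) - 1.4*4.7 = 6.89 - 6.58 = 0.31
Imag = -1.3*4.7 - (5.3)*1.4 = -6.11 - (7.42) = -13.53

0.3100 - 13.5300i


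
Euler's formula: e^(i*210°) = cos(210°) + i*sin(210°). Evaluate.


cos(210°) = -0.8660
sin(210°) = -0.5000

e^(i*210°) = -0.8660 - 0.5000i


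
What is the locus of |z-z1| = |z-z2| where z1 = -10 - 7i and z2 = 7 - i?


Equal distances means the locus is the perpendicular bisector of z1 and z2.
Midpoint = ((-10+7)/2, (-7+(-1))/2) = (-1.5000, -4.0000)

Perpendicular bisector through (-1.5000, -4.0000)


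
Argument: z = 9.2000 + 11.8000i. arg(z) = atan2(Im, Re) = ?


Re = 9.2, Im = 11.8
arg = atan2(11.8, 9.2) = 52.0578 degrees

arg(z) = 52.0578 degrees


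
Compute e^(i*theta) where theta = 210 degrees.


cos(210°) = -0.8660
sin(210°) = -0.5000

e^(i*210°) = -0.8660 - 0.5000i


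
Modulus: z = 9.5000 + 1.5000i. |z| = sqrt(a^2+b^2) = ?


|z| = sqrt(9.5^2 + 1.5^2) = sqrt(90.25 + 2.25) = sqrt(92.5) = 9.6177

|z| = 9.6177


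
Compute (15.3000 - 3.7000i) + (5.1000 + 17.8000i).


Real: 15.3 + 5.1 = 20.4
Imag: -3.7 + 17.8 = 14.1

20.4000 + 14.1000i


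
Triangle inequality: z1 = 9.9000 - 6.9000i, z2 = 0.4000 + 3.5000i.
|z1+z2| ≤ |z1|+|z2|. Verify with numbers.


|z1| = sqrt(9.9^2 + (-6.9)^2) = sqrt(145.62) = 12.0673
|z2| = sqrt(0.4^2 + 3.5^2) = sqrt(12.41) = 3.5228
z1+z2 = 10.3000 - 3.4000i
|z1+z2| = sqrt(117.65) = 10.8467
|z1|+|z2| = 12.0673 + 3.5228 = 15.5901

|z1+z2| = 10.8467 ≤ |z1|+|z2| = 15.5901 (verified)


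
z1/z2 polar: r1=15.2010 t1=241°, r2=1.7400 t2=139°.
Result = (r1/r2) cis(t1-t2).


r = 15.2010 / 1.7400 = 8.7362
theta = 241° - 139° = 102° = 102° (mod 360)

8.7362 cis(102°)


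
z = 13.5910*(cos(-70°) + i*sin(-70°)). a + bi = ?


a = 13.5910*cos(-70°) = 13.5910*0.34202 = 4.6484
b = 13.5910*sin(-70°) = 13.5910*(-0.939693) = -12.7714

4.6484 - 12.7714i


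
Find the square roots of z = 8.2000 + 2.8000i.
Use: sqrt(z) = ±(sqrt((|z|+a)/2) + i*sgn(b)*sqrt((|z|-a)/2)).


|z| = sqrt(67.24+7.84) = 8.6649
sqrt((|z|+a)/2) = sqrt((8.6649+8.2)/2) = sqrt(8.4324) = 2.9039
sqrt((|z|-a)/2) = sqrt((8.6649-8.2)/2) = sqrt(0.2324) = 0.4821

±(2.9039 + 0.4821i) i.e. 2.9039 + 0.4821i and -2.9039 - 0.4821i


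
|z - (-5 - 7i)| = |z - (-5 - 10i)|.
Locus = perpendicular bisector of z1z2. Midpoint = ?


Equal distances means the locus is the perpendicular bisector of z1 and z2.
Midpoint = ((-5+(-5))/2, (-7+(-10))/2) = (-5.0000, -8.5000)

Perpendicular bisector through (-5.0000, -8.5000)


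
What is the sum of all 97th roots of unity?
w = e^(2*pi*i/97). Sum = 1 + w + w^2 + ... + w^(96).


The sum of all 97th roots of unity is 0.
Geometric series: (1 - w^97)/(1 - w) = (1-1)/(1-w) = 0 since w^97 = 1, w ≠ 1.
Alternatively: coefficient of z^96 in z^97 - 1 is 0.

0


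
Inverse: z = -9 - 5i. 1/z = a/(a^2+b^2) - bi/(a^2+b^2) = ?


|z|^2 = 81+25 = 106
1/z = (-9 + 5i)/106

1/z = -0.0849 + 0.0472i


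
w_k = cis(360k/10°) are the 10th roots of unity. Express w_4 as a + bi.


Angle = 360*4/10 = 144°
a = cos(144°) = -0.8090
b = sin(144°) = 0.5878

-0.8090 + 0.5878i


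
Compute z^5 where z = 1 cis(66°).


r^5 = 1^5 = 1
n*theta = 5*66° = 330° = 330° (mod 360)
a = 1*cos(330°) = 0.8660
b = 1*sin(330°) = -0.5000

1 cis(330°) = 0.8660 - 0.5000i


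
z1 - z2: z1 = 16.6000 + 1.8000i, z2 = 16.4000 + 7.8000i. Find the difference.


Real: 16.6 - 16.4 = 0.2
Imag: 1.8 - 7.8 = -6

0.2000 - 6.0000i


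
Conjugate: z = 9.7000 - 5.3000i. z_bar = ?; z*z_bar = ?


z_bar = 9.7000 + 5.3000i
z*z_bar = 9.7^2 + (-5.3)^2 = 94.09 + 28.09 = 122.18

z_bar = 9.7000 + 5.3000i, z*z_bar = 122.18


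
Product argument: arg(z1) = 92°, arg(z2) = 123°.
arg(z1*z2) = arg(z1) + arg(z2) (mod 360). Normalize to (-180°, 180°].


arg(z1*z2) = 92° + 123° = 215°
Normalized to (-180°, 180°]: -145°

-145°


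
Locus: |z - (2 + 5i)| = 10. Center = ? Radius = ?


|z - z0| = r is a circle with center z0 and radius r.
Center = (2, 5), radius = 10

Circle with center (2, 5) and radius 10


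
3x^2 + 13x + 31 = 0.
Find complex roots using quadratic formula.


disc = 13^2 - 4*3*31 = 169 - 372 = -203
sqrt(|disc|) = sqrt(203) = 14.2478
Real part = -13/(2*3) = -2.1667
Imag part = 14.2478/(2*3) = 2.3746

-2.1667 ± 2.3746i


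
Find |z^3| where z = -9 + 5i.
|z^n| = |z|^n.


|z| = sqrt(81+25) = sqrt(106) = 10.2956
|z^3| = |z|^3 = (sqrt(106))^3 = 106*sqrt(106)

|z^3| = 106*sqrt(106) ≈ 1091.3368


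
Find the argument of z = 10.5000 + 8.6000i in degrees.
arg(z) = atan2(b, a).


Re = 10.5, Im = 8.6
arg = atan2(8.6, 10.5) = 39.3191 degrees

arg(z) = 39.3191 degrees
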